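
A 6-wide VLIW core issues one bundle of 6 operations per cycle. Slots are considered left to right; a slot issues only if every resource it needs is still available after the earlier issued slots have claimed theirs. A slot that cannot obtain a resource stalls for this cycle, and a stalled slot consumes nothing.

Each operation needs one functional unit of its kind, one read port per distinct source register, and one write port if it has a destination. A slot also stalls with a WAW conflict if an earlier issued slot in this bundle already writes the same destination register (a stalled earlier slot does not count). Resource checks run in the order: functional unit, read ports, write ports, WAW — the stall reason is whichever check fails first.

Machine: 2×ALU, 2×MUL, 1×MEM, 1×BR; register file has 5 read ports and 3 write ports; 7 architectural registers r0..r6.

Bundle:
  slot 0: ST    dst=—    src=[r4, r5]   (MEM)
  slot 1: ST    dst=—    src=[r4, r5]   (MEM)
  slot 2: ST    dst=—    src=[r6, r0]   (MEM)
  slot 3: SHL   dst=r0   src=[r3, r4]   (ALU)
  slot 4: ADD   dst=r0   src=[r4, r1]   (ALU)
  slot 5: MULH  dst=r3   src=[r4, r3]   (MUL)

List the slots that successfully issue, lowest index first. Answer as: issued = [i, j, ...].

issued = [0, 3]

[0] MEM needs rd=2 wr=0: ok; after: ALU=2 MUL=2 MEM=0 BR=1, R=3, W=3
[1] MEM needs rd=2 wr=0: FU; after: ALU=2 MUL=2 MEM=0 BR=1, R=3, W=3
[2] MEM needs rd=2 wr=0: FU; after: ALU=2 MUL=2 MEM=0 BR=1, R=3, W=3
[3] ALU needs rd=2 wr=1: ok; after: ALU=1 MUL=2 MEM=0 BR=1, R=1, W=2
[4] ALU needs rd=2 wr=1: RD_PORT; after: ALU=1 MUL=2 MEM=0 BR=1, R=1, W=2
[5] MUL needs rd=2 wr=1: RD_PORT; after: ALU=1 MUL=2 MEM=0 BR=1, R=1, W=2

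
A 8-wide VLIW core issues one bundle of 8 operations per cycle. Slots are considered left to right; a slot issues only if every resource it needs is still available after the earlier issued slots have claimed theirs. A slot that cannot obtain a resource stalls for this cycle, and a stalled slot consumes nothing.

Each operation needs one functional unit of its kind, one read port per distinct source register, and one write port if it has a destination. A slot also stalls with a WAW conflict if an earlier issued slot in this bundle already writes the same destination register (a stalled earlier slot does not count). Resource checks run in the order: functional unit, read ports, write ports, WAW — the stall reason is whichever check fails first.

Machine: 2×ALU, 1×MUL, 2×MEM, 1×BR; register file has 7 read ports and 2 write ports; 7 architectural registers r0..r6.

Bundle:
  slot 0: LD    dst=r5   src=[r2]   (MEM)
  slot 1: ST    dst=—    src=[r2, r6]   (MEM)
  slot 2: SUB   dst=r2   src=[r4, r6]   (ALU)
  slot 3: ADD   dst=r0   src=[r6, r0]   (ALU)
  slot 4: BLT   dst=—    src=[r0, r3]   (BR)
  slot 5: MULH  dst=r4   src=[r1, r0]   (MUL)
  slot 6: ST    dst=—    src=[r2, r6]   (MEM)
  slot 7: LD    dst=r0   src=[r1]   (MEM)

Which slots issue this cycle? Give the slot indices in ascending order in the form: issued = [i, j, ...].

issued = [0, 1, 2, 4]

#0 MEM src=r2 dispatched  <A:2 Mu:1 Ld:1 B:1 rd:6 wr:1>
#1 MEM src=r2,r6 dispatched  <A:2 Mu:1 Ld:0 B:1 rd:4 wr:1>
#2 ALU src=r4,r6 dispatched  <A:1 Mu:1 Ld:0 B:1 rd:2 wr:0>
#3 ALU src=r6,r0 held:WR_PORT  <A:1 Mu:1 Ld:0 B:1 rd:2 wr:0>
#4 BR src=r0,r3 dispatched  <A:1 Mu:1 Ld:0 B:0 rd:0 wr:0>
#5 MUL src=r1,r0 held:RD_PORT  <A:1 Mu:1 Ld:0 B:0 rd:0 wr:0>
#6 MEM src=r2,r6 held:FU  <A:1 Mu:1 Ld:0 B:0 rd:0 wr:0>
#7 MEM src=r1 held:FU  <A:1 Mu:1 Ld:0 B:0 rd:0 wr:0>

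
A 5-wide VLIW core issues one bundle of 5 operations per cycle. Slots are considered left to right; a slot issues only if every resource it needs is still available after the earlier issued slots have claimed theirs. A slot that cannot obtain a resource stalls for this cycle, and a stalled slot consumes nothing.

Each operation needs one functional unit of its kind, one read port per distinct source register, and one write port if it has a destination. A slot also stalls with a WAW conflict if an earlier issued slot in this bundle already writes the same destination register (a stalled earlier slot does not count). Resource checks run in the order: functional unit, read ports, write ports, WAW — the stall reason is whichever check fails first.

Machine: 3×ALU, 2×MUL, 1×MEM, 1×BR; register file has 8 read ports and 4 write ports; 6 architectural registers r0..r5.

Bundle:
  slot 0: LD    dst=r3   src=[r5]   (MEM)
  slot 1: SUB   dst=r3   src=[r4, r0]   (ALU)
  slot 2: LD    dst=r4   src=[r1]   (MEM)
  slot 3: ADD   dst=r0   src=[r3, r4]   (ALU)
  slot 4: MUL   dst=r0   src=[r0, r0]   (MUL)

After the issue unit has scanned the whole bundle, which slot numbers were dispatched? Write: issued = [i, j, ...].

(0) want 1×MEM +1rd +1wr — yes → AL3|MU2|ME0|BR1|rd7|wr3
(1) want 1×ALU +2rd +1wr — WAW → AL3|MU2|ME0|BR1|rd7|wr3
(2) want 1×MEM +1rd +1wr — FU → AL3|MU2|ME0|BR1|rd7|wr3
(3) want 1×ALU +2rd +1wr — yes → AL2|MU2|ME0|BR1|rd5|wr2
(4) want 1×MUL +1rd +1wr — WAW → AL2|MU2|ME0|BR1|rd5|wr2

issued = [0, 3]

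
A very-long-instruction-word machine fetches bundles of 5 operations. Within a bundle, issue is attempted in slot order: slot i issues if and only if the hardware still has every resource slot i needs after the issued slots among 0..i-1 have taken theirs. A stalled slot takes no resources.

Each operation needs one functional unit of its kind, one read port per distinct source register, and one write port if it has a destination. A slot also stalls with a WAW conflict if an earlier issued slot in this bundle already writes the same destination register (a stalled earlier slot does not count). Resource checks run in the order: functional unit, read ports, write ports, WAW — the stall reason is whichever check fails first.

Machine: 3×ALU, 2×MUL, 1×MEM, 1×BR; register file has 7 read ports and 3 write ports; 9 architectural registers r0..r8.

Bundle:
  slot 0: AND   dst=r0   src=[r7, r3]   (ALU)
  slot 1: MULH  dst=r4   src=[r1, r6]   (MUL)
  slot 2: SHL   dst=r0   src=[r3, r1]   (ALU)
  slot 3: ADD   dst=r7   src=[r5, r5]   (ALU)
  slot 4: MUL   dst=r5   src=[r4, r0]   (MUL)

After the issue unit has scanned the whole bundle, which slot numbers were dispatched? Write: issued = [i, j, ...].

issued = [0, 1, 3]

  0. ALU→r0 ⇒ go  {2A/2Mu/1Ld/1B | 5r 2w}
  1. MUL→r4 ⇒ go  {2A/1Mu/1Ld/1B | 3r 1w}
  2. ALU→r0 ⇒ no(WAW)  {2A/1Mu/1Ld/1B | 3r 1w}
  3. ALU→r7 ⇒ go  {1A/1Mu/1Ld/1B | 2r 0w}
  4. MUL→r5 ⇒ no(WR_PORT)  {1A/1Mu/1Ld/1B | 2r 0w}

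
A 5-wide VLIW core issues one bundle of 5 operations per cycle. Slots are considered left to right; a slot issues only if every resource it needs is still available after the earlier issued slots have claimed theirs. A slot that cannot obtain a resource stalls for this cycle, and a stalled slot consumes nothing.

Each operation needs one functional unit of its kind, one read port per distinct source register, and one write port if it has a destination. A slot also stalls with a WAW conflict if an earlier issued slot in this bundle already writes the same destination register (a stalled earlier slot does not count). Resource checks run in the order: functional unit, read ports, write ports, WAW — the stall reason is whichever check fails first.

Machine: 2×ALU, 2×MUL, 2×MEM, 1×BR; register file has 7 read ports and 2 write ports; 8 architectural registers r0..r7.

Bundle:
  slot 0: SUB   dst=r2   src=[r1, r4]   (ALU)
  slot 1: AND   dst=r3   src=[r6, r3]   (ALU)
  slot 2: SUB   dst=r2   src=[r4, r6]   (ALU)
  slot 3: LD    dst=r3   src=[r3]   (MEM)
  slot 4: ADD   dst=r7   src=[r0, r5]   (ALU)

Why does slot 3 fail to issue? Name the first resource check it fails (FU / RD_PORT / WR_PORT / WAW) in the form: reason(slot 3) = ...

reason(slot 3) = WR_PORT

(0) want 1×ALU +2rd +1wr — yes → AL1|MU2|ME2|BR1|rd5|wr1
(1) want 1×ALU +2rd +1wr — yes → AL0|MU2|ME2|BR1|rd3|wr0
(2) want 1×ALU +2rd +1wr — FU → AL0|MU2|ME2|BR1|rd3|wr0
(3) want 1×MEM +1rd +1wr — WR_PORT → AL0|MU2|ME2|BR1|rd3|wr0
(4) want 1×ALU +2rd +1wr — FU → AL0|MU2|ME2|BR1|rd3|wr0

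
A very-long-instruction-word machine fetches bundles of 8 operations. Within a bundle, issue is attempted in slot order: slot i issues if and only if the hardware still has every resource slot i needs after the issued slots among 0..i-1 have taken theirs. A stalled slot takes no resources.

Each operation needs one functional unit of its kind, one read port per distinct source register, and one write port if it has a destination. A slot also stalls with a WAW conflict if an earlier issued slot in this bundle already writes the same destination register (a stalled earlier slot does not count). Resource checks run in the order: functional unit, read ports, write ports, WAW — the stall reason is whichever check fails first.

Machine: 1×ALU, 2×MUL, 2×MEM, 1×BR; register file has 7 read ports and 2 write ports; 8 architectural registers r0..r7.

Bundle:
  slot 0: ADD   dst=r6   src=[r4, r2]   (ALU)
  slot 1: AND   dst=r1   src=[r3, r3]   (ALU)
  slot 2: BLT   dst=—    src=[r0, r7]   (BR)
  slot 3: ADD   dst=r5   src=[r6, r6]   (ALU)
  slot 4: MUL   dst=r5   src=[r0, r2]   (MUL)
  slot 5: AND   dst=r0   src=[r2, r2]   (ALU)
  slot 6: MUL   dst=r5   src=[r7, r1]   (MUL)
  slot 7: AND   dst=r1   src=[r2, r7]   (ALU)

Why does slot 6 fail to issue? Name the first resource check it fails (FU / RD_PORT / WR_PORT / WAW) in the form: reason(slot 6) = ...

#0 ALU src=r4,r2 dispatched  <A:0 Mu:2 Ld:2 B:1 rd:5 wr:1>
#1 ALU src=r3,r3 held:FU  <A:0 Mu:2 Ld:2 B:1 rd:5 wr:1>
#2 BR src=r0,r7 dispatched  <A:0 Mu:2 Ld:2 B:0 rd:3 wr:1>
#3 ALU src=r6,r6 held:FU  <A:0 Mu:2 Ld:2 B:0 rd:3 wr:1>
#4 MUL src=r0,r2 dispatched  <A:0 Mu:1 Ld:2 B:0 rd:1 wr:0>
#5 ALU src=r2,r2 held:FU  <A:0 Mu:1 Ld:2 B:0 rd:1 wr:0>
#6 MUL src=r7,r1 held:RD_PORT  <A:0 Mu:1 Ld:2 B:0 rd:1 wr:0>
#7 ALU src=r2,r7 held:FU  <A:0 Mu:1 Ld:2 B:0 rd:1 wr:0>

reason(slot 6) = RD_PORT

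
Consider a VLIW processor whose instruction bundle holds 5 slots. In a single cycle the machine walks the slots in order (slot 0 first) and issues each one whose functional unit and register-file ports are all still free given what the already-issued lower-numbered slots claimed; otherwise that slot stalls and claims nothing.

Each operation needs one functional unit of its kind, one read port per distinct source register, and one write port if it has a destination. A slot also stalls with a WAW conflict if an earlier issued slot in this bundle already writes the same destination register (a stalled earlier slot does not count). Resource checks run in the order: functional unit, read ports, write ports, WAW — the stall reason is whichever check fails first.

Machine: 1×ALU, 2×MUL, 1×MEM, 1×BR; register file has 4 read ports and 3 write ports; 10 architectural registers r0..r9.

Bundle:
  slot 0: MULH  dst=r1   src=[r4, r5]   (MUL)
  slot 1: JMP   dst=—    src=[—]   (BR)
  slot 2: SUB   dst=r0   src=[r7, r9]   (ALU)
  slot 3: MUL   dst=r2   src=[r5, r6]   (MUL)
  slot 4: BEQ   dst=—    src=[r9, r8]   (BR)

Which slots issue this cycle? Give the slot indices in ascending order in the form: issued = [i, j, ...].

issued = [0, 1, 2]

  0. MUL→r1 ⇒ go  {1A/1Mu/1Ld/1B | 2r 2w}
  1. BR ⇒ go  {1A/1Mu/1Ld/0B | 2r 2w}
  2. ALU→r0 ⇒ go  {0A/1Mu/1Ld/0B | 0r 1w}
  3. MUL→r2 ⇒ no(RD_PORT)  {0A/1Mu/1Ld/0B | 0r 1w}
  4. BR ⇒ no(FU)  {0A/1Mu/1Ld/0B | 0r 1w}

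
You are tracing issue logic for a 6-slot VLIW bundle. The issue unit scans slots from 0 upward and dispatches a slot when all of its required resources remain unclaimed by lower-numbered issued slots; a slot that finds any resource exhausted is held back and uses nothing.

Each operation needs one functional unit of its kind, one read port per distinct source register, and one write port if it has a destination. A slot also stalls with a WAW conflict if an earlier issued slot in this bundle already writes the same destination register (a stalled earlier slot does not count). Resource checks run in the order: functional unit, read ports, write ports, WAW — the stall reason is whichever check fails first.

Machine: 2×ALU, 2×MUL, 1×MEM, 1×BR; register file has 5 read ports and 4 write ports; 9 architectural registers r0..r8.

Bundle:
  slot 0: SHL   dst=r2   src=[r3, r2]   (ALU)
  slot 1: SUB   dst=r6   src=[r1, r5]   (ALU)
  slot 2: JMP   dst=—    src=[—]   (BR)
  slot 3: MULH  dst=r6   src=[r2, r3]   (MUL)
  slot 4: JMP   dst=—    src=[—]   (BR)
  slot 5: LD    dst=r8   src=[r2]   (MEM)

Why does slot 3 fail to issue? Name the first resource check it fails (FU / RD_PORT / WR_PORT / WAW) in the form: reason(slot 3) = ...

reason(slot 3) = RD_PORT

slot 0 (ALU): ISSUE — free A1,Mu2,Ld1,B1 rp3 wp3
slot 1 (ALU): ISSUE — free A0,Mu2,Ld1,B1 rp1 wp2
slot 2 (BR): ISSUE — free A0,Mu2,Ld1,B0 rp1 wp2
slot 3 (MUL): stall RD_PORT — free A0,Mu2,Ld1,B0 rp1 wp2
slot 4 (BR): stall FU — free A0,Mu2,Ld1,B0 rp1 wp2
slot 5 (MEM): ISSUE — free A0,Mu2,Ld0,B0 rp0 wp1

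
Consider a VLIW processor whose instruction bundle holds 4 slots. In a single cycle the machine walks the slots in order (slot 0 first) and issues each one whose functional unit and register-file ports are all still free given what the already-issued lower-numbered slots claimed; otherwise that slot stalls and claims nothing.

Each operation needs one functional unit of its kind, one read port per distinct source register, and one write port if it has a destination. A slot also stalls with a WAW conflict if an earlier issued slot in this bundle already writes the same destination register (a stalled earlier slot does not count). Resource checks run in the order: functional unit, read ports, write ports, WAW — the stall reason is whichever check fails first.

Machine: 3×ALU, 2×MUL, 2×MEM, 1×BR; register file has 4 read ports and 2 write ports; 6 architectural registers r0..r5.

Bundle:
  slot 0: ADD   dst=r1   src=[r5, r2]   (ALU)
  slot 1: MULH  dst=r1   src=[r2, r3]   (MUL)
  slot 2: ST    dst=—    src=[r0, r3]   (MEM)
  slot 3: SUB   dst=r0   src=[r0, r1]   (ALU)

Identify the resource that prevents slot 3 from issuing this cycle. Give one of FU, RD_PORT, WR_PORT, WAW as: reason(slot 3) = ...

reason(slot 3) = RD_PORT

slot 0 (ALU): ISSUE — free A2,Mu2,Ld2,B1 rp2 wp1
slot 1 (MUL): stall WAW — free A2,Mu2,Ld2,B1 rp2 wp1
slot 2 (MEM): ISSUE — free A2,Mu2,Ld1,B1 rp0 wp1
slot 3 (ALU): stall RD_PORT — free A2,Mu2,Ld1,B1 rp0 wp1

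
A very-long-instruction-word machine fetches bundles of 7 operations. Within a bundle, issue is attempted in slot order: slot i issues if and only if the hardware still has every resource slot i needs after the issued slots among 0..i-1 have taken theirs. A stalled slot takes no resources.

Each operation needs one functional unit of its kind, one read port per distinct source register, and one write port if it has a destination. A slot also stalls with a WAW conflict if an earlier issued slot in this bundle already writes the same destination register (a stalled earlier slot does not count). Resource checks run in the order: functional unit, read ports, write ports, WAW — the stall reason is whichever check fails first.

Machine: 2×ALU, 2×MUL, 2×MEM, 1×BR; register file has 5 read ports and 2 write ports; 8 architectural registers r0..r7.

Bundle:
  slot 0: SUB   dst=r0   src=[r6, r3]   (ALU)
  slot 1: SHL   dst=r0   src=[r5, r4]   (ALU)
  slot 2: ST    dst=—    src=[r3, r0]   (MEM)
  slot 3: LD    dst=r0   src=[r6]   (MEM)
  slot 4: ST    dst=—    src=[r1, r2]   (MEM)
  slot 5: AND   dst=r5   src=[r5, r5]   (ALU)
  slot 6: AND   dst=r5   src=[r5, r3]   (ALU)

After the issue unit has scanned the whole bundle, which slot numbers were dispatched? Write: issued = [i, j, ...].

issued = [0, 2, 5]

  0. ALU→r0 ⇒ go  {1A/2Mu/2Ld/1B | 3r 1w}
  1. ALU→r0 ⇒ no(WAW)  {1A/2Mu/2Ld/1B | 3r 1w}
  2. MEM ⇒ go  {1A/2Mu/1Ld/1B | 1r 1w}
  3. MEM→r0 ⇒ no(WAW)  {1A/2Mu/1Ld/1B | 1r 1w}
  4. MEM ⇒ no(RD_PORT)  {1A/2Mu/1Ld/1B | 1r 1w}
  5. ALU→r5 ⇒ go  {0A/2Mu/1Ld/1B | 0r 0w}
  6. ALU→r5 ⇒ no(FU)  {0A/2Mu/1Ld/1B | 0r 0w}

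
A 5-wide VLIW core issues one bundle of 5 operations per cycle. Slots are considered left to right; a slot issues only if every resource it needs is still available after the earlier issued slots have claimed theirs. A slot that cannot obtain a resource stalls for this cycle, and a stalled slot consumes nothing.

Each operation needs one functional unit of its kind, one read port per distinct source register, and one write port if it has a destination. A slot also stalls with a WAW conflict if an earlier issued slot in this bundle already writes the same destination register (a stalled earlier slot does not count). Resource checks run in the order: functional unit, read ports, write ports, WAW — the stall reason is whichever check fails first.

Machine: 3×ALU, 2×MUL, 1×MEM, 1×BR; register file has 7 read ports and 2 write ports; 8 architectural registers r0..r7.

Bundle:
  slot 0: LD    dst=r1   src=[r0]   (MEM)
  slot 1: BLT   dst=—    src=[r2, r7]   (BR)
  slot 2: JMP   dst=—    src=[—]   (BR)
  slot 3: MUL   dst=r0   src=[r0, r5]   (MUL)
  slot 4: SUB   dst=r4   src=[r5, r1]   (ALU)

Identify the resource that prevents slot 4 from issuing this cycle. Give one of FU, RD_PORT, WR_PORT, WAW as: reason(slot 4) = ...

(0) want 1×MEM +1rd +1wr — yes → AL3|MU2|ME0|BR1|rd6|wr1
(1) want 1×BR +2rd +0wr — yes → AL3|MU2|ME0|BR0|rd4|wr1
(2) want 1×BR +0rd +0wr — FU → AL3|MU2|ME0|BR0|rd4|wr1
(3) want 1×MUL +2rd +1wr — yes → AL3|MU1|ME0|BR0|rd2|wr0
(4) want 1×ALU +2rd +1wr — WR_PORT → AL3|MU1|ME0|BR0|rd2|wr0

reason(slot 4) = WR_PORT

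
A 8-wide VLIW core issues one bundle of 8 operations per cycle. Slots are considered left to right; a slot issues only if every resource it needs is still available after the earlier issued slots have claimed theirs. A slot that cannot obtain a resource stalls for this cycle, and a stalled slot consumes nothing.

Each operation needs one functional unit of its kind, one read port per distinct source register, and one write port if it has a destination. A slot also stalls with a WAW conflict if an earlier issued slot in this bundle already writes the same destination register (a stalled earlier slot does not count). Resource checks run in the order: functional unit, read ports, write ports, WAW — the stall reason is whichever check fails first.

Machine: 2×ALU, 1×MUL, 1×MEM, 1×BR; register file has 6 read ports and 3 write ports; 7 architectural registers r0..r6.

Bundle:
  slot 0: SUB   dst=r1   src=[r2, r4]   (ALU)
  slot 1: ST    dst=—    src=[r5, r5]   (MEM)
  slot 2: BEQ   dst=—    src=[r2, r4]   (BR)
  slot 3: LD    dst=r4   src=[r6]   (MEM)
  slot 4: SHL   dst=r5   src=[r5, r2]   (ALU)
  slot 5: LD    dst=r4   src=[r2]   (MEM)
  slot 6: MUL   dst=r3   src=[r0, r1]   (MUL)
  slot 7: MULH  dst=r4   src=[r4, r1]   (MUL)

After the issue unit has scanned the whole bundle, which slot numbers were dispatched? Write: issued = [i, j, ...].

  0. ALU→r1 ⇒ go  {1A/1Mu/1Ld/1B | 4r 2w}
  1. MEM ⇒ go  {1A/1Mu/0Ld/1B | 3r 2w}
  2. BR ⇒ go  {1A/1Mu/0Ld/0B | 1r 2w}
  3. MEM→r4 ⇒ no(FU)  {1A/1Mu/0Ld/0B | 1r 2w}
  4. ALU→r5 ⇒ no(RD_PORT)  {1A/1Mu/0Ld/0B | 1r 2w}
  5. MEM→r4 ⇒ no(FU)  {1A/1Mu/0Ld/0B | 1r 2w}
  6. MUL→r3 ⇒ no(RD_PORT)  {1A/1Mu/0Ld/0B | 1r 2w}
  7. MUL→r4 ⇒ no(RD_PORT)  {1A/1Mu/0Ld/0B | 1r 2w}

issued = [0, 1, 2]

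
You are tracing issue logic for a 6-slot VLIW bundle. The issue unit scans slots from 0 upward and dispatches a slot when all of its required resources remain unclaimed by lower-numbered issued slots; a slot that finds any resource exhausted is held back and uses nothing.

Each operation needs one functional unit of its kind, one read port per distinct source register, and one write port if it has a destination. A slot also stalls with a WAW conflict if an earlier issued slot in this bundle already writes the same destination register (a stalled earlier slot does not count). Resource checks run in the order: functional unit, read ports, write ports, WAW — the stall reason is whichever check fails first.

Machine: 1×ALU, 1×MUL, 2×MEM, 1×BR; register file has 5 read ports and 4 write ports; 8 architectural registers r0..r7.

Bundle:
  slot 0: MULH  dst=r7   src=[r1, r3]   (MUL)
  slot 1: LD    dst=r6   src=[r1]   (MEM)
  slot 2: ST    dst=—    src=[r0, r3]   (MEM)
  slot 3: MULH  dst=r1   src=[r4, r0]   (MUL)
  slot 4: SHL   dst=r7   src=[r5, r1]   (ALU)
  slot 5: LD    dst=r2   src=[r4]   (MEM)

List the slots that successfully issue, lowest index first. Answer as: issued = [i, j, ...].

[0] MUL needs rd=2 wr=1: ok; after: ALU=1 MUL=0 MEM=2 BR=1, R=3, W=3
[1] MEM needs rd=1 wr=1: ok; after: ALU=1 MUL=0 MEM=1 BR=1, R=2, W=2
[2] MEM needs rd=2 wr=0: ok; after: ALU=1 MUL=0 MEM=0 BR=1, R=0, W=2
[3] MUL needs rd=2 wr=1: FU; after: ALU=1 MUL=0 MEM=0 BR=1, R=0, W=2
[4] ALU needs rd=2 wr=1: RD_PORT; after: ALU=1 MUL=0 MEM=0 BR=1, R=0, W=2
[5] MEM needs rd=1 wr=1: FU; after: ALU=1 MUL=0 MEM=0 BR=1, R=0, W=2

issued = [0, 1, 2]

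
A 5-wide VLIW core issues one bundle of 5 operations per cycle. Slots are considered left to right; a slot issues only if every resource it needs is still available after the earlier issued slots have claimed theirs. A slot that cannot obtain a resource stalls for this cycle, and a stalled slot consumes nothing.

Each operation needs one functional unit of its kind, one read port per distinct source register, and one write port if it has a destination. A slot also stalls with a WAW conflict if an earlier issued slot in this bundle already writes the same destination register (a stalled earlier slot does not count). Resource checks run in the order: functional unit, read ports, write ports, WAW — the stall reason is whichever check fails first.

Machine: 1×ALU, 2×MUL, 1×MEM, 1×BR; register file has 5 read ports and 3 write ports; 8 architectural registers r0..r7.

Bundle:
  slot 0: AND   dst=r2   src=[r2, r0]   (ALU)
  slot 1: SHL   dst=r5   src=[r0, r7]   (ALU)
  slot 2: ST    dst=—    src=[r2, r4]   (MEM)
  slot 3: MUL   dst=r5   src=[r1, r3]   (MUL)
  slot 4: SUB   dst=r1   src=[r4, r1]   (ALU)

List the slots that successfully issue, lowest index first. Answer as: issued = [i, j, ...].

issued = [0, 2]

slot 0 (ALU): ISSUE — free A0,Mu2,Ld1,B1 rp3 wp2
slot 1 (ALU): stall FU — free A0,Mu2,Ld1,B1 rp3 wp2
slot 2 (MEM): ISSUE — free A0,Mu2,Ld0,B1 rp1 wp2
slot 3 (MUL): stall RD_PORT — free A0,Mu2,Ld0,B1 rp1 wp2
slot 4 (ALU): stall FU — free A0,Mu2,Ld0,B1 rp1 wp2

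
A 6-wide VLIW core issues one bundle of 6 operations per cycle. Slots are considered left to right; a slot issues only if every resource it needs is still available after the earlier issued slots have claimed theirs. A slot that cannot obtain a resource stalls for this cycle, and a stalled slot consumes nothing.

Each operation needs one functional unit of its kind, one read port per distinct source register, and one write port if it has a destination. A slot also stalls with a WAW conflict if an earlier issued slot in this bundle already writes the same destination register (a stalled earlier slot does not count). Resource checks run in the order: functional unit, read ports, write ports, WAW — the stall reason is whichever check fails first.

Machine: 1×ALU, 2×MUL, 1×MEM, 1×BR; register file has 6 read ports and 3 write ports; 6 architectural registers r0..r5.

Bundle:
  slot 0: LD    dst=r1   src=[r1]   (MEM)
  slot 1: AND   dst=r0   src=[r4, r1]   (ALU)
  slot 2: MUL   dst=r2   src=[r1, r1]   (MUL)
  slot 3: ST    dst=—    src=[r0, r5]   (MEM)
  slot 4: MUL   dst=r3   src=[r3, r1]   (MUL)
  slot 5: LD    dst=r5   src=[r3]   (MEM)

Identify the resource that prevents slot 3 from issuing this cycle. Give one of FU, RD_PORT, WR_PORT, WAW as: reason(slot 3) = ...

#0 MEM src=r1 dispatched  <A:1 Mu:2 Ld:0 B:1 rd:5 wr:2>
#1 ALU src=r4,r1 dispatched  <A:0 Mu:2 Ld:0 B:1 rd:3 wr:1>
#2 MUL src=r1,r1 dispatched  <A:0 Mu:1 Ld:0 B:1 rd:2 wr:0>
#3 MEM src=r0,r5 held:FU  <A:0 Mu:1 Ld:0 B:1 rd:2 wr:0>
#4 MUL src=r3,r1 held:WR_PORT  <A:0 Mu:1 Ld:0 B:1 rd:2 wr:0>
#5 MEM src=r3 held:FU  <A:0 Mu:1 Ld:0 B:1 rd:2 wr:0>

reason(slot 3) = FU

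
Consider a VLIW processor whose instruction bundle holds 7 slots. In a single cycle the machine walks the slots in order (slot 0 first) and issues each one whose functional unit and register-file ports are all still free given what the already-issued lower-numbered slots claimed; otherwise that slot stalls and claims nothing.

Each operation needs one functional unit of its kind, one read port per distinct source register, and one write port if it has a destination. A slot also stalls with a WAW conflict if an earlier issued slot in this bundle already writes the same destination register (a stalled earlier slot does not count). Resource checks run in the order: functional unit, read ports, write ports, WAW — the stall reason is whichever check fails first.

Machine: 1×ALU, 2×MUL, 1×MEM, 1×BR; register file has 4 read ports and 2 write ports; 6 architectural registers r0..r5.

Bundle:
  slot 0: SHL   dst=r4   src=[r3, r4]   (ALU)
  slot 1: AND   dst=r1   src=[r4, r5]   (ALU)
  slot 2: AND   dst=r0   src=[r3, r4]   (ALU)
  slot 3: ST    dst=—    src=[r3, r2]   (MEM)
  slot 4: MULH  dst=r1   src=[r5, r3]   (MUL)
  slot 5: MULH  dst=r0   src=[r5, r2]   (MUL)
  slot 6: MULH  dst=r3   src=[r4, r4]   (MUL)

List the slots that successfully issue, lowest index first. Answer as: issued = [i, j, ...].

issued = [0, 3]

slot 0 (ALU): ISSUE — free A0,Mu2,Ld1,B1 rp2 wp1
slot 1 (ALU): stall FU — free A0,Mu2,Ld1,B1 rp2 wp1
slot 2 (ALU): stall FU — free A0,Mu2,Ld1,B1 rp2 wp1
slot 3 (MEM): ISSUE — free A0,Mu2,Ld0,B1 rp0 wp1
slot 4 (MUL): stall RD_PORT — free A0,Mu2,Ld0,B1 rp0 wp1
slot 5 (MUL): stall RD_PORT — free A0,Mu2,Ld0,B1 rp0 wp1
slot 6 (MUL): stall RD_PORT — free A0,Mu2,Ld0,B1 rp0 wp1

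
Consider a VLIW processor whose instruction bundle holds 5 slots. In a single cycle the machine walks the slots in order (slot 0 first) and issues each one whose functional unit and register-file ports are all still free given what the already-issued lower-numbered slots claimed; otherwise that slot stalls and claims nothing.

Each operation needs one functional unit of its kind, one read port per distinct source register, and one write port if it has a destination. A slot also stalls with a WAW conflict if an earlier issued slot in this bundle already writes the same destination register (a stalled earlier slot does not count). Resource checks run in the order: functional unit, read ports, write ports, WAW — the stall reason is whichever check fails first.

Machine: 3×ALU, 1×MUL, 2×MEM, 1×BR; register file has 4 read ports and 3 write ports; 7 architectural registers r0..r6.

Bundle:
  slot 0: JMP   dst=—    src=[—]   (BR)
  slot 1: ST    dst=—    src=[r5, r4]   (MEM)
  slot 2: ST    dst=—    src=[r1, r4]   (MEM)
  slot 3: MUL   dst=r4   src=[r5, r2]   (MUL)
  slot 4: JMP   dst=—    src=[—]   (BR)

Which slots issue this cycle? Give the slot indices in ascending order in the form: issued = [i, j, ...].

issued = [0, 1, 2]

[0] BR needs rd=0 wr=0: ok; after: ALU=3 MUL=1 MEM=2 BR=0, R=4, W=3
[1] MEM needs rd=2 wr=0: ok; after: ALU=3 MUL=1 MEM=1 BR=0, R=2, W=3
[2] MEM needs rd=2 wr=0: ok; after: ALU=3 MUL=1 MEM=0 BR=0, R=0, W=3
[3] MUL needs rd=2 wr=1: RD_PORT; after: ALU=3 MUL=1 MEM=0 BR=0, R=0, W=3
[4] BR needs rd=0 wr=0: FU; after: ALU=3 MUL=1 MEM=0 BR=0, R=0, W=3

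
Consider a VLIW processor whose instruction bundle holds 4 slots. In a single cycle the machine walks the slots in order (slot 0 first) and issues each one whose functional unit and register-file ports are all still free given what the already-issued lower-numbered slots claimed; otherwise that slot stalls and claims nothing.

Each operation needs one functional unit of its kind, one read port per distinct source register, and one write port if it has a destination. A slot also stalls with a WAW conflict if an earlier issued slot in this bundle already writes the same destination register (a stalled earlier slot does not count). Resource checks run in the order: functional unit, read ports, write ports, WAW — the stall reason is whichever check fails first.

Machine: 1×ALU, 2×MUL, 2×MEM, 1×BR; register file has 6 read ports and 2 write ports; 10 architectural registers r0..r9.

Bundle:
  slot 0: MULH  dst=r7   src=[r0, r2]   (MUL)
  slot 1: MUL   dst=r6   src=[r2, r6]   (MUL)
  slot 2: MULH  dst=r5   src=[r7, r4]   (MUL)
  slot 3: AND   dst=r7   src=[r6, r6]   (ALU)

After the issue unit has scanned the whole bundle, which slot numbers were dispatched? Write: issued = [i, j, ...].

slot 0 (MUL): ISSUE — free A1,Mu1,Ld2,B1 rp4 wp1
slot 1 (MUL): ISSUE — free A1,Mu0,Ld2,B1 rp2 wp0
slot 2 (MUL): stall FU — free A1,Mu0,Ld2,B1 rp2 wp0
slot 3 (ALU): stall WR_PORT — free A1,Mu0,Ld2,B1 rp2 wp0

issued = [0, 1]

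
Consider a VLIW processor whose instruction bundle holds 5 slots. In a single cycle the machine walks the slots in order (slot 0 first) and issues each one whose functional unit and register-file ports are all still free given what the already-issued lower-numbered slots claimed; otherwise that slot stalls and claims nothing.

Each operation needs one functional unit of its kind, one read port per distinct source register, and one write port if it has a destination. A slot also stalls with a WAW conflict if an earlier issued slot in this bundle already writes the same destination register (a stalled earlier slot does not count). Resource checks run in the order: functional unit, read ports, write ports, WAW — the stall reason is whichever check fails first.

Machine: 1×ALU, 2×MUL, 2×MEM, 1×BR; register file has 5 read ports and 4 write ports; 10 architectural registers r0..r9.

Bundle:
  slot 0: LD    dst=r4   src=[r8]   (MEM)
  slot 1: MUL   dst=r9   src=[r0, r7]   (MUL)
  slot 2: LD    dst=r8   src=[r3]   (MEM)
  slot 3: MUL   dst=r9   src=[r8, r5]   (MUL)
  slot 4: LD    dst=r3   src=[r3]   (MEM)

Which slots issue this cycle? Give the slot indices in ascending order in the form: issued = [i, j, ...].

[0] MEM needs rd=1 wr=1: ok; after: ALU=1 MUL=2 MEM=1 BR=1, R=4, W=3
[1] MUL needs rd=2 wr=1: ok; after: ALU=1 MUL=1 MEM=1 BR=1, R=2, W=2
[2] MEM needs rd=1 wr=1: ok; after: ALU=1 MUL=1 MEM=0 BR=1, R=1, W=1
[3] MUL needs rd=2 wr=1: RD_PORT; after: ALU=1 MUL=1 MEM=0 BR=1, R=1, W=1
[4] MEM needs rd=1 wr=1: FU; after: ALU=1 MUL=1 MEM=0 BR=1, R=1, W=1

issued = [0, 1, 2]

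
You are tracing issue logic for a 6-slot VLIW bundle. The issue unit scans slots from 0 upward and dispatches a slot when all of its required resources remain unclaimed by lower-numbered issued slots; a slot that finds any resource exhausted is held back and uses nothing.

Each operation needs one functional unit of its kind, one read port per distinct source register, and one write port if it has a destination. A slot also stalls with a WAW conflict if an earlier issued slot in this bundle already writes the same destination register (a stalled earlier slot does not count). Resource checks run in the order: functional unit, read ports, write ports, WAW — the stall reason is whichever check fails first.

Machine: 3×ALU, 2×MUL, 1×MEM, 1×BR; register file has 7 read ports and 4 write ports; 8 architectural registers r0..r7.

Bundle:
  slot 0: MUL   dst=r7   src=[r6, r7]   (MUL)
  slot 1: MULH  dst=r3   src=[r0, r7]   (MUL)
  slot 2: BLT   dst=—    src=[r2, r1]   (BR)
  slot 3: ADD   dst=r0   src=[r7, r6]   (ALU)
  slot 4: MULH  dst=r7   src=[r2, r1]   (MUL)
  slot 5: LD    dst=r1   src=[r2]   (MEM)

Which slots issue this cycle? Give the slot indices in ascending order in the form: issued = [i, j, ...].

#0 MUL src=r6,r7 dispatched  <A:3 Mu:1 Ld:1 B:1 rd:5 wr:3>
#1 MUL src=r0,r7 dispatched  <A:3 Mu:0 Ld:1 B:1 rd:3 wr:2>
#2 BR src=r2,r1 dispatched  <A:3 Mu:0 Ld:1 B:0 rd:1 wr:2>
#3 ALU src=r7,r6 held:RD_PORT  <A:3 Mu:0 Ld:1 B:0 rd:1 wr:2>
#4 MUL src=r2,r1 held:FU  <A:3 Mu:0 Ld:1 B:0 rd:1 wr:2>
#5 MEM src=r2 dispatched  <A:3 Mu:0 Ld:0 B:0 rd:0 wr:1>

issued = [0, 1, 2, 5]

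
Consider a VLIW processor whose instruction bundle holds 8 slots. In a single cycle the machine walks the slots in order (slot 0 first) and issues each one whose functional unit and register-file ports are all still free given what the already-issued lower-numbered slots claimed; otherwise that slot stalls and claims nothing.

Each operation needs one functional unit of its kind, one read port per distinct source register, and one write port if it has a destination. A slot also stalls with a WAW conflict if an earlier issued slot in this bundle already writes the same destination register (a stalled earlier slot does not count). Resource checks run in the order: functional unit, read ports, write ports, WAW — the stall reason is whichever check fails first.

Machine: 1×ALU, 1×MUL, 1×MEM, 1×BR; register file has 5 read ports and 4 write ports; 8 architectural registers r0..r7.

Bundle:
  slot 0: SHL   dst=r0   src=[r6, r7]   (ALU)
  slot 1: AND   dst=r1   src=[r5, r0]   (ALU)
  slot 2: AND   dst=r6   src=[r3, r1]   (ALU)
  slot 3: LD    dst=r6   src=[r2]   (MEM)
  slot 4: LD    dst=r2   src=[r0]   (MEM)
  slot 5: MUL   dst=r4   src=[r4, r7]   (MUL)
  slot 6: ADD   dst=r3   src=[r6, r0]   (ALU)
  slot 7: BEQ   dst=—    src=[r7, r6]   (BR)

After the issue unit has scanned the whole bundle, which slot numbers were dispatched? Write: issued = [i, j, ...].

  0. ALU→r0 ⇒ go  {0A/1Mu/1Ld/1B | 3r 3w}
  1. ALU→r1 ⇒ no(FU)  {0A/1Mu/1Ld/1B | 3r 3w}
  2. ALU→r6 ⇒ no(FU)  {0A/1Mu/1Ld/1B | 3r 3w}
  3. MEM→r6 ⇒ go  {0A/1Mu/0Ld/1B | 2r 2w}
  4. MEM→r2 ⇒ no(FU)  {0A/1Mu/0Ld/1B | 2r 2w}
  5. MUL→r4 ⇒ go  {0A/0Mu/0Ld/1B | 0r 1w}
  6. ALU→r3 ⇒ no(FU)  {0A/0Mu/0Ld/1B | 0r 1w}
  7. BR ⇒ no(RD_PORT)  {0A/0Mu/0Ld/1B | 0r 1w}

issued = [0, 3, 5]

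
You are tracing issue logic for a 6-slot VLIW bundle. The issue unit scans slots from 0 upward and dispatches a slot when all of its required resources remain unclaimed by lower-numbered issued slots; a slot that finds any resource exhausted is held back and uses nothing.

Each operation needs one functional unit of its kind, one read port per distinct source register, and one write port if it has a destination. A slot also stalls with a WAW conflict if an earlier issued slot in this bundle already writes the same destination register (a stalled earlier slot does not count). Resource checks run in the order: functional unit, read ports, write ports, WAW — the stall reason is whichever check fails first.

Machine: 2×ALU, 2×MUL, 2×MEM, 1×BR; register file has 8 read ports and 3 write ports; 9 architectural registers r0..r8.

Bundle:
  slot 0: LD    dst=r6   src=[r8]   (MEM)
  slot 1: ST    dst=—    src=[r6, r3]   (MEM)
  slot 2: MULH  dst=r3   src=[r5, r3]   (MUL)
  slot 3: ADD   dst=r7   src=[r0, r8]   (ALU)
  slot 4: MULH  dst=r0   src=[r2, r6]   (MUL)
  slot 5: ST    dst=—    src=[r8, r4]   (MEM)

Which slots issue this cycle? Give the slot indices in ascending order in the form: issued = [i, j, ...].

issued = [0, 1, 2, 3]

slot 0 (MEM): ISSUE — free A2,Mu2,Ld1,B1 rp7 wp2
slot 1 (MEM): ISSUE — free A2,Mu2,Ld0,B1 rp5 wp2
slot 2 (MUL): ISSUE — free A2,Mu1,Ld0,B1 rp3 wp1
slot 3 (ALU): ISSUE — free A1,Mu1,Ld0,B1 rp1 wp0
slot 4 (MUL): stall RD_PORT — free A1,Mu1,Ld0,B1 rp1 wp0
slot 5 (MEM): stall FU — free A1,Mu1,Ld0,B1 rp1 wp0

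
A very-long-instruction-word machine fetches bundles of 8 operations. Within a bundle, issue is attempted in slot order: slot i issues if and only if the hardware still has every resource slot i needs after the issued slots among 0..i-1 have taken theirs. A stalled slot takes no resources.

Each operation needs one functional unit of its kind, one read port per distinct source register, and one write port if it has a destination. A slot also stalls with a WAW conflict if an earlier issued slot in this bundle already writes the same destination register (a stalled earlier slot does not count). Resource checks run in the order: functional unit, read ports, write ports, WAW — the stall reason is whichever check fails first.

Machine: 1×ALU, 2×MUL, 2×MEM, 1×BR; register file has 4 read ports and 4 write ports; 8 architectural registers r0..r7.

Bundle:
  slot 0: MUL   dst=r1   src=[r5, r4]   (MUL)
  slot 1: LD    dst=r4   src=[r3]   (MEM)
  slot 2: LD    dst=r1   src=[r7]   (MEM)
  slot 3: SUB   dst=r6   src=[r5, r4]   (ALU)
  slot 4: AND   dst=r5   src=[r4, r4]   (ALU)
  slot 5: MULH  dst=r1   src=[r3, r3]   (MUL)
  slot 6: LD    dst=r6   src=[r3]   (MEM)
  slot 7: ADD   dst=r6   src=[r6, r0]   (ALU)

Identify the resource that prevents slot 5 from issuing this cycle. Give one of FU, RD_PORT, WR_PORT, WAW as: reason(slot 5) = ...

[0] MUL needs rd=2 wr=1: ok; after: ALU=1 MUL=1 MEM=2 BR=1, R=2, W=3
[1] MEM needs rd=1 wr=1: ok; after: ALU=1 MUL=1 MEM=1 BR=1, R=1, W=2
[2] MEM needs rd=1 wr=1: WAW; after: ALU=1 MUL=1 MEM=1 BR=1, R=1, W=2
[3] ALU needs rd=2 wr=1: RD_PORT; after: ALU=1 MUL=1 MEM=1 BR=1, R=1, W=2
[4] ALU needs rd=1 wr=1: ok; after: ALU=0 MUL=1 MEM=1 BR=1, R=0, W=1
[5] MUL needs rd=1 wr=1: RD_PORT; after: ALU=0 MUL=1 MEM=1 BR=1, R=0, W=1
[6] MEM needs rd=1 wr=1: RD_PORT; after: ALU=0 MUL=1 MEM=1 BR=1, R=0, W=1
[7] ALU needs rd=2 wr=1: FU; after: ALU=0 MUL=1 MEM=1 BR=1, R=0, W=1

reason(slot 5) = RD_PORT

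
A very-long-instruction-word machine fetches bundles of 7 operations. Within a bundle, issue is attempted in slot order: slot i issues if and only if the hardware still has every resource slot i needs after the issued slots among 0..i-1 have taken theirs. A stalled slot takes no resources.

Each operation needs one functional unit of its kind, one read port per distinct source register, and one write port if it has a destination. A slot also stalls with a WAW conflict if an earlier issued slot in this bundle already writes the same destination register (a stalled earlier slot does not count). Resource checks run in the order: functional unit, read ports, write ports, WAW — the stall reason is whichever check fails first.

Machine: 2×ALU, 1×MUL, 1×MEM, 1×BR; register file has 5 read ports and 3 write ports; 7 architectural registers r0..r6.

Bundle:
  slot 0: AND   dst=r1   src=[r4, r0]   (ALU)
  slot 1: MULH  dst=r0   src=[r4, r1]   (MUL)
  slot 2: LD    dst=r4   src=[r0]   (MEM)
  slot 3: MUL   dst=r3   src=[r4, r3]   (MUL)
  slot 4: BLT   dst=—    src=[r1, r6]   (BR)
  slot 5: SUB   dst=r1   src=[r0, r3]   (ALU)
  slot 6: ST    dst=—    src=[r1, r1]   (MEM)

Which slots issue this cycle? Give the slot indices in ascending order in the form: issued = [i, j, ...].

issued = [0, 1, 2]

  0. ALU→r1 ⇒ go  {1A/1Mu/1Ld/1B | 3r 2w}
  1. MUL→r0 ⇒ go  {1A/0Mu/1Ld/1B | 1r 1w}
  2. MEM→r4 ⇒ go  {1A/0Mu/0Ld/1B | 0r 0w}
  3. MUL→r3 ⇒ no(FU)  {1A/0Mu/0Ld/1B | 0r 0w}
  4. BR ⇒ no(RD_PORT)  {1A/0Mu/0Ld/1B | 0r 0w}
  5. ALU→r1 ⇒ no(RD_PORT)  {1A/0Mu/0Ld/1B | 0r 0w}
  6. MEM ⇒ no(FU)  {1A/0Mu/0Ld/1B | 0r 0w}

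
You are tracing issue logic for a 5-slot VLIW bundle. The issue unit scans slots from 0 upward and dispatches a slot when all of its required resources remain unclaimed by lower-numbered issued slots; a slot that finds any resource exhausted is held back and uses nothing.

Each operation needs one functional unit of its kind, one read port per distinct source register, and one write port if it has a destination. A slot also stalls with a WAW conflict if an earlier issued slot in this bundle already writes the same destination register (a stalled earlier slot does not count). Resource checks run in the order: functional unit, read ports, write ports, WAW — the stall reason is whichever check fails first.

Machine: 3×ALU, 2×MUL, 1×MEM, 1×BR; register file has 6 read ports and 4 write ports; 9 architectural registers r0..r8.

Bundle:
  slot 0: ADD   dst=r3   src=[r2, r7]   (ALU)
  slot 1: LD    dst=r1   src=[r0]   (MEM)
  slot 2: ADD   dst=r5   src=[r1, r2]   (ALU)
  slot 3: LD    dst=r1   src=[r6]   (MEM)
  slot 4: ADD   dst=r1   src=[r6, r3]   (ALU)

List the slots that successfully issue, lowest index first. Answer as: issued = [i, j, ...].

(0) want 1×ALU +2rd +1wr — yes → AL2|MU2|ME1|BR1|rd4|wr3
(1) want 1×MEM +1rd +1wr — yes → AL2|MU2|ME0|BR1|rd3|wr2
(2) want 1×ALU +2rd +1wr — yes → AL1|MU2|ME0|BR1|rd1|wr1
(3) want 1×MEM +1rd +1wr — FU → AL1|MU2|ME0|BR1|rd1|wr1
(4) want 1×ALU +2rd +1wr — RD_PORT → AL1|MU2|ME0|BR1|rd1|wr1

issued = [0, 1, 2]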